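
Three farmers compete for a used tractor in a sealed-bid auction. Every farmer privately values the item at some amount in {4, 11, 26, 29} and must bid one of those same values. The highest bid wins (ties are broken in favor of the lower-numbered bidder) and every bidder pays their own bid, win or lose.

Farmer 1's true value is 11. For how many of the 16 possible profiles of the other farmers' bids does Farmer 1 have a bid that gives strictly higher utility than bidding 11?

Others bid (4, 4): truth gives 0; bid 4 gives 7 > 0. Violating.
Others bid (4, 26): truth gives -11; bid 4 gives -4 > -11. Violating.
Others bid (4, 29): truth gives -11; bid 4 gives -4 > -11. Violating.
Others bid (11, 26): truth gives -11; bid 4 gives -4 > -11. Violating.
Others bid (4, 11): truth gives 0; no alternative beats it.
Others bid (11, 4): truth gives 0; no alternative beats it.
(Checking all 16 profiles: 13 have a profitable deviation, 3 do not.)

13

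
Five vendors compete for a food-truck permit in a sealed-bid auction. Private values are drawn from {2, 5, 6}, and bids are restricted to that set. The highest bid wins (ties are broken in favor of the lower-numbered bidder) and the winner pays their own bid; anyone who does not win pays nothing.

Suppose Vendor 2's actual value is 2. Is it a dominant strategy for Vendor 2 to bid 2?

Check each profile of the others' bids and compare truth against every alternative bid.
Others bid (2, 2, 2, 2): truth gives 0, best alternative gives -3.
Others bid (2, 2, 2, 5): truth gives 0, best alternative gives -3.
Others bid (2, 2, 5, 2): truth gives 0, best alternative gives -3.
Others bid (2, 2, 5, 5): truth gives 0, best alternative gives -3.
Others bid (2, 5, 2, 2): truth gives 0, best alternative gives -3.
Others bid (2, 5, 2, 5): truth gives 0, best alternative gives -3.
(Remaining 75 profiles checked similarly; truth is weakly best in each.)
In every case the truthful bid is at least as good as any alternative, so it is a dominant strategy.

Yes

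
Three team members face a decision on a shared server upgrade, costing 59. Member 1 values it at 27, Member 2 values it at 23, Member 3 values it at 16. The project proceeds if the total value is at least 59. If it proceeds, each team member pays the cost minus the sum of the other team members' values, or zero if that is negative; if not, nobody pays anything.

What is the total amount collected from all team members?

45

Total value 66 ≥ cost 59, so it is built.
Member 1: others sum to 39; max(0, 59 - 39) = 20.
Member 2: others sum to 43; max(0, 59 - 43) = 16.
Member 3: others sum to 50; max(0, 59 - 50) = 9.
Total collected = 20 + 16 + 9 = 45.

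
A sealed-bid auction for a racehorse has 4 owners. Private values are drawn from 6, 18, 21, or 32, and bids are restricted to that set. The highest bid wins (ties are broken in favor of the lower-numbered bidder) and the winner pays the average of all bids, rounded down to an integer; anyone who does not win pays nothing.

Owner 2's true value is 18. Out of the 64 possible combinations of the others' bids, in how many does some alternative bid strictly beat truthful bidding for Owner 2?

Others bid (6, 6, 21): truth gives 0; bid 21 gives 5 > 0. Violating.
Others bid (6, 18, 21): truth gives 0; bid 21 gives 2 > 0. Violating.
Others bid (6, 21, 6): truth gives 0; bid 21 gives 5 > 0. Violating.
Others bid (6, 21, 18): truth gives 0; bid 21 gives 2 > 0. Violating.
Others bid (6, 6, 6): truth gives 9; no alternative beats it.
Others bid (6, 6, 18): truth gives 6; no alternative beats it.
(Checking all 64 profiles: 11 have a profitable deviation, 53 do not.)

11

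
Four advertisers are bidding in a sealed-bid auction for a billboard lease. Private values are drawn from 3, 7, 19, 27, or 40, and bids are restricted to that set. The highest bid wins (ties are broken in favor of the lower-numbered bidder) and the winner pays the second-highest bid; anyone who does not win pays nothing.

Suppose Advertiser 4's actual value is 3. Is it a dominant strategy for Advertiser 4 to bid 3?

Yes

Check each profile of the others' bids and compare truth against every alternative bid.
Others bid (3, 3, 3): truth gives 0, best alternative gives 0.
Others bid (3, 3, 7): truth gives 0, best alternative gives 0.
Others bid (3, 3, 19): truth gives 0, best alternative gives 0.
Others bid (3, 3, 27): truth gives 0, best alternative gives 0.
Others bid (3, 3, 40): truth gives 0, best alternative gives 0.
Others bid (3, 7, 3): truth gives 0, best alternative gives 0.
(Remaining 119 profiles checked similarly; truth is weakly best in each.)
In every case the truthful bid is at least as good as any alternative, so it is a dominant strategy.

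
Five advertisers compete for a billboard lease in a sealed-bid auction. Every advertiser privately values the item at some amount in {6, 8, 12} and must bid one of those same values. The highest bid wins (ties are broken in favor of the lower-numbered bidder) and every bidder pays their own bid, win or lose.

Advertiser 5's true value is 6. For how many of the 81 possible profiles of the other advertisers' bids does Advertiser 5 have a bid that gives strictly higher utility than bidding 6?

1

Others bid (6, 6, 6, 6): truth gives -6; bid 8 gives -2 > -6. Violating.
Others bid (6, 6, 6, 8): truth gives -6; no alternative beats it.
Others bid (6, 6, 6, 12): truth gives -6; no alternative beats it.
(Checking all 81 profiles: 1 has a profitable deviation, 80 do not.)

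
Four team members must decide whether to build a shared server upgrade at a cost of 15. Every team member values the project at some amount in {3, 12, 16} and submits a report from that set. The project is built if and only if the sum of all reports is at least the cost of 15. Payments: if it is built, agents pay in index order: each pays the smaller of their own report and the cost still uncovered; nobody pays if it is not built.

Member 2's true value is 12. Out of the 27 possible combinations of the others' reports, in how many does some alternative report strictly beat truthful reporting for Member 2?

Others report (3, 3, 12): truth gives 0; report 3 gives 9 > 0. Violating.
Others report (3, 3, 16): truth gives 0; report 3 gives 9 > 0. Violating.
Others report (3, 12, 3): truth gives 0; report 3 gives 9 > 0. Violating.
Others report (3, 12, 12): truth gives 0; report 3 gives 9 > 0. Violating.
Others report (3, 3, 3): truth gives 0; no alternative beats it.
Others report (12, 3, 3): truth gives 9; no alternative beats it.
(Checking all 27 profiles: 8 have a profitable deviation, 19 do not.)

8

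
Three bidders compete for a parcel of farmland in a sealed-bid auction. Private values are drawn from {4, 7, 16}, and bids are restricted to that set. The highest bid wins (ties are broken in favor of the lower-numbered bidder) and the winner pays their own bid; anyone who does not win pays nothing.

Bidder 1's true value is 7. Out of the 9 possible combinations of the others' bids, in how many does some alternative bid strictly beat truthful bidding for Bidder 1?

1

Others bid (4, 4): truth gives 0; bid 4 gives 3 > 0. Violating.
Others bid (4, 7): truth gives 0; no alternative beats it.
Others bid (4, 16): truth gives 0; no alternative beats it.
(Checking all 9 profiles: 1 has a profitable deviation, 8 do not.)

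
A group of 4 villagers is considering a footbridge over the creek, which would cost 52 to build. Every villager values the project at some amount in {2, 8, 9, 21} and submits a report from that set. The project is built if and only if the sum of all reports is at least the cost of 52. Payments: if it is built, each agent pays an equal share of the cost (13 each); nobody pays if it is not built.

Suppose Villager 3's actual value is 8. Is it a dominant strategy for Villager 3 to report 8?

Consider the case where Villager 1 reports 2, Villager 2 reports 21 and Villager 4 reports 21.
Truthful report 8: project built, pays 13, utility 8 - 13 = -5.
Report 2 instead: project not built, utility 0.
Since 0 > -5, reporting 2 is strictly better here, so truthful reporting is not dominant.

No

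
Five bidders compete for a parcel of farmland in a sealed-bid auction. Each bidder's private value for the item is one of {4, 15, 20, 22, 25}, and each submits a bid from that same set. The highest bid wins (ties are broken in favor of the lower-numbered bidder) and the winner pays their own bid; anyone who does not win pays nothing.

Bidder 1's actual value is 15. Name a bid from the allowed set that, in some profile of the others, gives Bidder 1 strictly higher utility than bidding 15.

Suppose Bidder 2 bids 4, Bidder 3 bids 4, Bidder 4 bids 4 and Bidder 5 bids 4.
Bid 15: wins, pays 15, utility 15 - 15 = 0.
Bid 4: wins, pays 4, utility 15 - 4 = 11.
So bidding 4 beats truth here (11 > 0).

4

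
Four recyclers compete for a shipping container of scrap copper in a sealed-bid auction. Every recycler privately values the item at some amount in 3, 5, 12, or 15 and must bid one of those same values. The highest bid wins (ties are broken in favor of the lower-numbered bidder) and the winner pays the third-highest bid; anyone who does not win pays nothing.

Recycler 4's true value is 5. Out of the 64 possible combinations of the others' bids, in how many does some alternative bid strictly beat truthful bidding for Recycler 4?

Others bid (3, 3, 5): truth gives 0; bid 12 gives 2 > 0. Violating.
Others bid (3, 3, 12): truth gives 0; bid 15 gives 2 > 0. Violating.
Others bid (3, 5, 3): truth gives 0; bid 12 gives 2 > 0. Violating.
Others bid (3, 12, 3): truth gives 0; bid 15 gives 2 > 0. Violating.
Others bid (3, 3, 3): truth gives 2; no alternative beats it.
Others bid (3, 3, 15): truth gives 0; no alternative beats it.
(Checking all 64 profiles: 6 have a profitable deviation, 58 do not.)

6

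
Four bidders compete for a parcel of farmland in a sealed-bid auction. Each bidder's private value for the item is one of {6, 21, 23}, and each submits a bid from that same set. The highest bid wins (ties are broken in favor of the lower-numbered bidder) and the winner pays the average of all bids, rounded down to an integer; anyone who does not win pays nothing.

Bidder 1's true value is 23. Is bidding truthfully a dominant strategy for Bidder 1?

Consider the case where Bidder 2 bids 6, Bidder 3 bids 6 and Bidder 4 bids 6.
Truthful bid 23: wins, pays 10, utility 23 - 10 = 13.
Bid 6 instead: wins, pays 6, utility 23 - 6 = 17.
Since 17 > 13, bidding 6 is strictly better here, so truthful bidding is not dominant.

No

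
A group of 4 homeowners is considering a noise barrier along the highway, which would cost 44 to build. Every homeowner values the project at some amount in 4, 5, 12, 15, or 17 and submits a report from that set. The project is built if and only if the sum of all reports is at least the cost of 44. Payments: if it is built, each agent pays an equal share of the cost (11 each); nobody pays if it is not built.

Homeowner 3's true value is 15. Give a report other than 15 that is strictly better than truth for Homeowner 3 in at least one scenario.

17

Suppose Homeowner 1 reports 4, Homeowner 2 reports 12 and Homeowner 4 reports 12.
Report 15: project not built, utility 0.
Report 17: project built, pays 11, utility 15 - 11 = 4.
So reporting 17 beats truth here (4 > 0).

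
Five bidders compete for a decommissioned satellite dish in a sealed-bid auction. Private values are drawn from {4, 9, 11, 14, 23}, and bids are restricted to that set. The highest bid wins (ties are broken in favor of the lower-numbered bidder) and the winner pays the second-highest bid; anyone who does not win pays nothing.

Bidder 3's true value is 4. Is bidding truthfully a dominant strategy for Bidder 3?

Yes

Check each profile of the others' bids and compare truth against every alternative bid.
Others bid (4, 4, 4, 9): truth gives 0, best alternative gives -5.
Others bid (4, 4, 9, 4): truth gives 0, best alternative gives -5.
Others bid (4, 4, 9, 9): truth gives 0, best alternative gives -5.
Others bid (4, 4, 4, 4): truth gives 0, best alternative gives 0.
Others bid (4, 4, 4, 11): truth gives 0, best alternative gives 0.
Others bid (4, 4, 4, 14): truth gives 0, best alternative gives 0.
(Remaining 619 profiles checked similarly; truth is weakly best in each.)
In every case the truthful bid is at least as good as any alternative, so it is a dominant strategy.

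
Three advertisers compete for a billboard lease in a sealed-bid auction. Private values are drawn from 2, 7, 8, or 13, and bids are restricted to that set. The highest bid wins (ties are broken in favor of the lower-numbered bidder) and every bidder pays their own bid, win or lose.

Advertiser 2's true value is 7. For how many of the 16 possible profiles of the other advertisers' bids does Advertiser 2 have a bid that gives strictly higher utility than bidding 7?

Others bid (2, 8): truth gives -7; bid 8 gives -1 > -7. Violating.
Others bid (2, 13): truth gives -7; bid 2 gives -2 > -7. Violating.
Others bid (7, 2): truth gives -7; bid 8 gives -1 > -7. Violating.
Others bid (7, 7): truth gives -7; bid 8 gives -1 > -7. Violating.
Others bid (2, 2): truth gives 0; no alternative beats it.
Others bid (2, 7): truth gives 0; no alternative beats it.
(Checking all 16 profiles: 14 have a profitable deviation, 2 do not.)

14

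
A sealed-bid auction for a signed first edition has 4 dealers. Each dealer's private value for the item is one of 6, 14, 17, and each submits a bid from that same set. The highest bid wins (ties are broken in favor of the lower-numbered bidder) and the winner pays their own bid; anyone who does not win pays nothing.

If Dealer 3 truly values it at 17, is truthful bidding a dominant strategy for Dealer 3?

No

Consider the case where Dealer 1 bids 6, Dealer 2 bids 6 and Dealer 4 bids 6.
Truthful bid 17: wins, pays 17, utility 17 - 17 = 0.
Bid 14 instead: wins, pays 14, utility 17 - 14 = 3.
Since 3 > 0, bidding 14 is strictly better here, so truthful bidding is not dominant.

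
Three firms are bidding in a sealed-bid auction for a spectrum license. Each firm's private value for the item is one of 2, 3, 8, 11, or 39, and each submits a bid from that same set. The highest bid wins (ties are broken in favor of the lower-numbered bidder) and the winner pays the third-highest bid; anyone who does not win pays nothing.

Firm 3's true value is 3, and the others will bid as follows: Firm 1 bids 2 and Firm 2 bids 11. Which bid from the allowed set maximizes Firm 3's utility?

39

Bid 2: loses, pays 0, utility 0.
Bid 3: loses, pays 0, utility 0.
Bid 8: loses, pays 0, utility 0.
Bid 11: loses, pays 0, utility 0.
Bid 39: wins, pays 2, utility 3 - 2 = 1.
The best choice is 39 with utility 1.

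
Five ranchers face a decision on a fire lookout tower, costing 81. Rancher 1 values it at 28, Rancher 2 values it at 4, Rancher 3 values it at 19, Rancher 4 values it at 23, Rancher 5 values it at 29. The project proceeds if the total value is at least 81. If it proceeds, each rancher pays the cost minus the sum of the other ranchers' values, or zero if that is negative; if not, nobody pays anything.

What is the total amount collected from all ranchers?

14

Total value 103 ≥ cost 81, so it is built.
Rancher 1: others sum to 75; max(0, 81 - 75) = 6.
Rancher 2: others sum to 99; max(0, 81 - 99) = 0.
Rancher 3: others sum to 84; max(0, 81 - 84) = 0.
Rancher 4: others sum to 80; max(0, 81 - 80) = 1.
Rancher 5: others sum to 74; max(0, 81 - 74) = 7.
Total collected = 6 + 0 + 0 + 1 + 7 = 14.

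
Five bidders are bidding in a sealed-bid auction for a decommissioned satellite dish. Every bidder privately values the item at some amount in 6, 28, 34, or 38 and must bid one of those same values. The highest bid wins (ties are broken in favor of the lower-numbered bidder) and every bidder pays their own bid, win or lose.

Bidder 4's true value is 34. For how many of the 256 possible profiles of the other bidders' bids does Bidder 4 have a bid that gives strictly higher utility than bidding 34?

Others bid (6, 6, 6, 6): truth gives 0; bid 28 gives 6 > 0. Violating.
Others bid (6, 6, 6, 28): truth gives 0; bid 28 gives 6 > 0. Violating.
Others bid (6, 6, 6, 38): truth gives -34; bid 38 gives -4 > -34. Violating.
Others bid (6, 6, 28, 38): truth gives -34; bid 38 gives -4 > -34. Violating.
Others bid (6, 6, 6, 34): truth gives 0; no alternative beats it.
Others bid (6, 6, 28, 6): truth gives 0; no alternative beats it.
(Checking all 256 profiles: 234 have a profitable deviation, 22 do not.)

234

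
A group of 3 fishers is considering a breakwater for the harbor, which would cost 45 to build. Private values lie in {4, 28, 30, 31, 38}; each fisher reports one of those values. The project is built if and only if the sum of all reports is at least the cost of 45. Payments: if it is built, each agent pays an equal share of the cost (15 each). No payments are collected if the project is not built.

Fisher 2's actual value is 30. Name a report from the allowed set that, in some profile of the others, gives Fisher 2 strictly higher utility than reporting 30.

Suppose Fisher 1 reports 4 and Fisher 3 reports 4.
Report 30: project not built, utility 0.
Report 38: project built, pays 15, utility 30 - 15 = 15.
So reporting 38 beats truth here (15 > 0).

38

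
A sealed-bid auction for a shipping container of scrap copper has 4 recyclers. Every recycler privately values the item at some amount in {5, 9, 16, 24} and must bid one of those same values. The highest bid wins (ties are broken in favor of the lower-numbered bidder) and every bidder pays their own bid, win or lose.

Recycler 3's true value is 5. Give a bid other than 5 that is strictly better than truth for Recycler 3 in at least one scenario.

Suppose Recycler 1 bids 5, Recycler 2 bids 5 and Recycler 4 bids 5.
Bid 5: loses but pays 5, utility -5.
Bid 9: wins, pays 9, utility 5 - 9 = -4.
So bidding 9 beats truth here (-4 > -5).

9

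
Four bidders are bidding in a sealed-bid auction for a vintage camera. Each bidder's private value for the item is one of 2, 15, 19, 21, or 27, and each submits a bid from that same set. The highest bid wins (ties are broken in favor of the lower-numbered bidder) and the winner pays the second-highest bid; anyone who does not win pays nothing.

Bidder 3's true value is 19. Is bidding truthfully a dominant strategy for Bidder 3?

Yes

Check each profile of the others' bids and compare truth against every alternative bid.
Others bid (2, 2, 2): truth gives 17, best alternative gives 17.
Others bid (2, 2, 15): truth gives 4, best alternative gives 4.
Others bid (2, 15, 2): truth gives 4, best alternative gives 4.
Others bid (2, 15, 15): truth gives 4, best alternative gives 4.
Others bid (15, 2, 2): truth gives 4, best alternative gives 4.
Others bid (15, 2, 15): truth gives 4, best alternative gives 4.
(Remaining 119 profiles checked similarly; truth is weakly best in each.)
In every case the truthful bid is at least as good as any alternative, so it is a dominant strategy.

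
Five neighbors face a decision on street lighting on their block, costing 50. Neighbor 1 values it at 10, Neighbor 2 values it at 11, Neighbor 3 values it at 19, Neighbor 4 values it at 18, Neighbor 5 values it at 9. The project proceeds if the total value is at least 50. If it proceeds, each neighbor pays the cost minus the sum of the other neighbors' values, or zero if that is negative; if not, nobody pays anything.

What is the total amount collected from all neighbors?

3

Total value 67 ≥ cost 50, so it is built.
Neighbor 1: others sum to 57; max(0, 50 - 57) = 0.
Neighbor 2: others sum to 56; max(0, 50 - 56) = 0.
Neighbor 3: others sum to 48; max(0, 50 - 48) = 2.
Neighbor 4: others sum to 49; max(0, 50 - 49) = 1.
Neighbor 5: others sum to 58; max(0, 50 - 58) = 0.
Total collected = 0 + 0 + 2 + 1 + 0 = 3.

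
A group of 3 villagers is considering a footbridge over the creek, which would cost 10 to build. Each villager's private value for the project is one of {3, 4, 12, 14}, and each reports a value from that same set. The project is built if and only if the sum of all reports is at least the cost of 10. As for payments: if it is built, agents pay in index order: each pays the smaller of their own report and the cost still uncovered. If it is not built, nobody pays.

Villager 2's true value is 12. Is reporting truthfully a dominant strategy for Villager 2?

No

Consider the case where Villager 1 reports 3 and Villager 3 reports 3.
Truthful report 12: project built, pays 7, utility 12 - 7 = 5.
Report 4 instead: project built, pays 4, utility 12 - 4 = 8.
Since 8 > 5, reporting 4 is strictly better here, so truthful reporting is not dominant.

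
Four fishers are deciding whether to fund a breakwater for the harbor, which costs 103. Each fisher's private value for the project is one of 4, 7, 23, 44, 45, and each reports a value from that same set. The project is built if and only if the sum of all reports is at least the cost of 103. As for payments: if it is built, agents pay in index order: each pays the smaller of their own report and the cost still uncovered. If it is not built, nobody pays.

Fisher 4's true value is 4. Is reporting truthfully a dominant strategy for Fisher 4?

Yes

Check each profile of the others' reports and compare truth against every alternative report.
Others report (7, 44, 45): truth gives 0, best alternative gives -3.
Others report (7, 45, 44): truth gives 0, best alternative gives -3.
Others report (44, 7, 45): truth gives 0, best alternative gives -3.
Others report (44, 45, 7): truth gives 0, best alternative gives -3.
Others report (45, 7, 44): truth gives 0, best alternative gives -3.
Others report (45, 44, 7): truth gives 0, best alternative gives -3.
(Remaining 119 profiles checked similarly; truth is weakly best in each.)
In every case the truthful report is at least as good as any alternative, so it is a dominant strategy.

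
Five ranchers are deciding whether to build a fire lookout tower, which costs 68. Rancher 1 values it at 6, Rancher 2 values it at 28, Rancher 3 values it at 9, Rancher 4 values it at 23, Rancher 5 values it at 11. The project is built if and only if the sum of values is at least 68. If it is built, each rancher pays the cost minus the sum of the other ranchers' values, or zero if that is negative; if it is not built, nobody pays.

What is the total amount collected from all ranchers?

35

Total value 77 ≥ cost 68, so it is built.
Rancher 1: others sum to 71; max(0, 68 - 71) = 0.
Rancher 2: others sum to 49; max(0, 68 - 49) = 19.
Rancher 3: others sum to 68; max(0, 68 - 68) = 0.
Rancher 4: others sum to 54; max(0, 68 - 54) = 14.
Rancher 5: others sum to 66; max(0, 68 - 66) = 2.
Total collected = 0 + 19 + 0 + 14 + 2 = 35.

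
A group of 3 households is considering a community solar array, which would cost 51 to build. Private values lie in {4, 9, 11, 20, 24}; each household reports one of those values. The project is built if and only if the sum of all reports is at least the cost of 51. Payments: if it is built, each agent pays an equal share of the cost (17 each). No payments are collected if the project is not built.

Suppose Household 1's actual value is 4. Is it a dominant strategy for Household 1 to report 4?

Check each profile of the others' reports and compare truth against every alternative report.
Others report (20, 24): truth gives 0, best alternative gives -13.
Others report (24, 20): truth gives 0, best alternative gives -13.
Others report (24, 24): truth gives -13, best alternative gives -13.
Others report (4, 4): truth gives 0, best alternative gives 0.
Others report (4, 9): truth gives 0, best alternative gives 0.
Others report (4, 11): truth gives 0, best alternative gives 0.
(Remaining 19 profiles checked similarly; truth is weakly best in each.)
In every case the truthful report is at least as good as any alternative, so it is a dominant strategy.

Yes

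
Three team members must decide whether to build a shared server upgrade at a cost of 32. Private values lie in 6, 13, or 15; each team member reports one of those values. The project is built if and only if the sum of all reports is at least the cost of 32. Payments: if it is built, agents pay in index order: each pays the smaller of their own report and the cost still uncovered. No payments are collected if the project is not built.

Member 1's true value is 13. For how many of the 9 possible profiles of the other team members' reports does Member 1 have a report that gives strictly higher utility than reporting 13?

4

Others report (13, 13): truth gives 0; report 6 gives 7 > 0. Violating.
Others report (13, 15): truth gives 0; report 6 gives 7 > 0. Violating.
Others report (15, 13): truth gives 0; report 6 gives 7 > 0. Violating.
Others report (15, 15): truth gives 0; report 6 gives 7 > 0. Violating.
Others report (6, 6): truth gives 0; no alternative beats it.
Others report (6, 13): truth gives 0; no alternative beats it.
(Checking all 9 profiles: 4 have a profitable deviation, 5 do not.)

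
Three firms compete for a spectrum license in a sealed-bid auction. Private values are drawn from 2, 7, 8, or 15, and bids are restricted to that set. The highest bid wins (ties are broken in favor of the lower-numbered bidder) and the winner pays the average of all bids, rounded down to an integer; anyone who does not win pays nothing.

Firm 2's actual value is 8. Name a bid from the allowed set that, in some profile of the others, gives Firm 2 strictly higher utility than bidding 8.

Suppose Firm 1 bids 2 and Firm 3 bids 2.
Bid 8: wins, pays 4, utility 8 - 4 = 4.
Bid 7: wins, pays 3, utility 8 - 3 = 5.
So bidding 7 beats truth here (5 > 4).

7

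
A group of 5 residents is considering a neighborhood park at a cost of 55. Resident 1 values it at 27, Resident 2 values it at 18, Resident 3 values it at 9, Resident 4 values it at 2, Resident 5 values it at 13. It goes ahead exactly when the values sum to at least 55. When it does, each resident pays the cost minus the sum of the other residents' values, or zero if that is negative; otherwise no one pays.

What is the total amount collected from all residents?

Total value 69 ≥ cost 55, so it is built.
Resident 1: others sum to 42; max(0, 55 - 42) = 13.
Resident 2: others sum to 51; max(0, 55 - 51) = 4.
Resident 3: others sum to 60; max(0, 55 - 60) = 0.
Resident 4: others sum to 67; max(0, 55 - 67) = 0.
Resident 5: others sum to 56; max(0, 55 - 56) = 0.
Total collected = 13 + 4 + 0 + 0 + 0 = 17.

17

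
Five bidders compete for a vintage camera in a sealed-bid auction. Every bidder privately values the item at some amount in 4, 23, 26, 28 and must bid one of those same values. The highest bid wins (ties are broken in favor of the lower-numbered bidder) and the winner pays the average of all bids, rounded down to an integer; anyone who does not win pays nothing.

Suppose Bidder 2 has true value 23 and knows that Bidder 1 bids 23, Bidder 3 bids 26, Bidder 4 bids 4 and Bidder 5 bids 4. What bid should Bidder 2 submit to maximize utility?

26

Bid 4: loses, pays 0, utility 0.
Bid 23: loses, pays 0, utility 0.
Bid 26: wins, pays 16, utility 23 - 16 = 7.
Bid 28: wins, pays 17, utility 23 - 17 = 6.
The best choice is 26 with utility 7.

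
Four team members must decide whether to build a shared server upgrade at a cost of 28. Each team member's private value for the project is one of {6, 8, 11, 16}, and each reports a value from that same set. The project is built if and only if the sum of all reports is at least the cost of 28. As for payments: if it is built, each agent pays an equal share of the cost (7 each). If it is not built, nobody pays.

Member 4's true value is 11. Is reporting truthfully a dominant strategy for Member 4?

Yes

Check each profile of the others' reports and compare truth against every alternative report.
Others report (6, 6, 6): truth gives 4, best alternative gives 4.
Others report (6, 6, 8): truth gives 4, best alternative gives 4.
Others report (6, 6, 11): truth gives 4, best alternative gives 4.
Others report (6, 6, 16): truth gives 4, best alternative gives 4.
Others report (6, 8, 6): truth gives 4, best alternative gives 4.
Others report (6, 8, 8): truth gives 4, best alternative gives 4.
(Remaining 58 profiles checked similarly; truth is weakly best in each.)
In every case the truthful report is at least as good as any alternative, so it is a dominant strategy.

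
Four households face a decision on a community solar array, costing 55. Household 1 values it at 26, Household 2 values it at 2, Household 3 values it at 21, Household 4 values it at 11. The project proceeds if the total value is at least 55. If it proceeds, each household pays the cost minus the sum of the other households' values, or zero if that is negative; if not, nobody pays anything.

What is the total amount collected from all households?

Total value 60 ≥ cost 55, so it is built.
Household 1: others sum to 34; max(0, 55 - 34) = 21.
Household 2: others sum to 58; max(0, 55 - 58) = 0.
Household 3: others sum to 39; max(0, 55 - 39) = 16.
Household 4: others sum to 49; max(0, 55 - 49) = 6.
Total collected = 21 + 0 + 16 + 6 = 43.

43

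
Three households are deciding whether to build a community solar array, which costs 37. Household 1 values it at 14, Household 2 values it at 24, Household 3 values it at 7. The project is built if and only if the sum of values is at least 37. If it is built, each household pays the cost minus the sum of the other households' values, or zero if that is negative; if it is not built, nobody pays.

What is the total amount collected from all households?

22

Total value 45 ≥ cost 37, so it is built.
Household 1: others sum to 31; max(0, 37 - 31) = 6.
Household 2: others sum to 21; max(0, 37 - 21) = 16.
Household 3: others sum to 38; max(0, 37 - 38) = 0.
Total collected = 6 + 16 + 0 = 22.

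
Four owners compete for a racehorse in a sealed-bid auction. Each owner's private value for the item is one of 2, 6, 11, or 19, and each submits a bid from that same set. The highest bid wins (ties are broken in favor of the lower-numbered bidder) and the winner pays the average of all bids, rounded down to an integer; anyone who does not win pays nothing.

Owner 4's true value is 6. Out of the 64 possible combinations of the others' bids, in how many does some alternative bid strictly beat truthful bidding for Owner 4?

Others bid (2, 2, 6): truth gives 0; bid 11 gives 1 > 0. Violating.
Others bid (2, 6, 2): truth gives 0; bid 11 gives 1 > 0. Violating.
Others bid (6, 2, 2): truth gives 0; bid 11 gives 1 > 0. Violating.
Others bid (2, 2, 2): truth gives 3; no alternative beats it.
Others bid (2, 2, 11): truth gives 0; no alternative beats it.
(Checking all 64 profiles: 3 have a profitable deviation, 61 do not.)

3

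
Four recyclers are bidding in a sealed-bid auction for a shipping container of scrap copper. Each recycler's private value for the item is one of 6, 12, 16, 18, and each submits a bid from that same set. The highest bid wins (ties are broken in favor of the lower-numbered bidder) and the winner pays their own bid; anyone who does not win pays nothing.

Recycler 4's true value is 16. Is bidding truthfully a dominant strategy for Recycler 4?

Consider the case where Recycler 1 bids 6, Recycler 2 bids 6 and Recycler 3 bids 6.
Truthful bid 16: wins, pays 16, utility 16 - 16 = 0.
Bid 12 instead: wins, pays 12, utility 16 - 12 = 4.
Since 4 > 0, bidding 12 is strictly better here, so truthful bidding is not dominant.

No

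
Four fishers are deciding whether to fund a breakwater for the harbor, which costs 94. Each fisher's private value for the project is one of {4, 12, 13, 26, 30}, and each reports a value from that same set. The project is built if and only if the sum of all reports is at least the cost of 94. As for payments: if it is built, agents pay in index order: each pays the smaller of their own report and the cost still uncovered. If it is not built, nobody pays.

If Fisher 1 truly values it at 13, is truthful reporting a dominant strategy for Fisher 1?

Consider the case where Fisher 2 reports 26, Fisher 3 reports 26 and Fisher 4 reports 30.
Truthful report 13: project built, pays 13, utility 13 - 13 = 0.
Report 12 instead: project built, pays 12, utility 13 - 12 = 1.
Since 1 > 0, reporting 12 is strictly better here, so truthful reporting is not dominant.

No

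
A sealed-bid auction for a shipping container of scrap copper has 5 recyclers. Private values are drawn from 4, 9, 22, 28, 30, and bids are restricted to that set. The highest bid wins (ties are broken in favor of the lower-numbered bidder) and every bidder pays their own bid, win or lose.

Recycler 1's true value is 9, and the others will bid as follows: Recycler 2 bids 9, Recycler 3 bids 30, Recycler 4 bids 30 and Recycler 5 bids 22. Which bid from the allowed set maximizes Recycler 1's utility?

4

Bid 4: loses but pays 4, utility -4.
Bid 9: loses but pays 9, utility -9.
Bid 22: loses but pays 22, utility -22.
Bid 28: loses but pays 28, utility -28.
Bid 30: wins, pays 30, utility 9 - 30 = -21.
The best choice is 4 with utility -4.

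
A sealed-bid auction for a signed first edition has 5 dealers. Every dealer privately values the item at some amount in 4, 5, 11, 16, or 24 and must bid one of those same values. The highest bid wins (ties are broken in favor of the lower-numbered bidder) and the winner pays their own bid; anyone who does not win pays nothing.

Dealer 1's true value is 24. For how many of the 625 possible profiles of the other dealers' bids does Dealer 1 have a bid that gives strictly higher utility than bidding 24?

256

Others bid (4, 4, 4, 4): truth gives 0; bid 4 gives 20 > 0. Violating.
Others bid (4, 4, 4, 5): truth gives 0; bid 5 gives 19 > 0. Violating.
Others bid (4, 4, 4, 11): truth gives 0; bid 11 gives 13 > 0. Violating.
Others bid (4, 4, 4, 16): truth gives 0; bid 16 gives 8 > 0. Violating.
Others bid (4, 4, 4, 24): truth gives 0; no alternative beats it.
Others bid (4, 4, 5, 24): truth gives 0; no alternative beats it.
(Checking all 625 profiles: 256 have a profitable deviation, 369 do not.)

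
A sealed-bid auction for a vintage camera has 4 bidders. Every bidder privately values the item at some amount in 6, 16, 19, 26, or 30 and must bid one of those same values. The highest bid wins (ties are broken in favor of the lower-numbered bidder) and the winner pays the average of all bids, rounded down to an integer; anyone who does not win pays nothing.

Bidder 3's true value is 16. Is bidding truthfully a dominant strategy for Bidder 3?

Consider the case where Bidder 1 bids 6, Bidder 2 bids 6 and Bidder 4 bids 19.
Truthful bid 16: loses, pays 0, utility 0.
Bid 19 instead: wins, pays 12, utility 16 - 12 = 4.
Since 4 > 0, bidding 19 is strictly better here, so truthful bidding is not dominant.

No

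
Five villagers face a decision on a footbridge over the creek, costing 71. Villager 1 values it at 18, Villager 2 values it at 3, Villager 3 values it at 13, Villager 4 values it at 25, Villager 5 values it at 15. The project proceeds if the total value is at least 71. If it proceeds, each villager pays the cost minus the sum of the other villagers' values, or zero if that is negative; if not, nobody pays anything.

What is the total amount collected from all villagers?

59

Total value 74 ≥ cost 71, so it is built.
Villager 1: others sum to 56; max(0, 71 - 56) = 15.
Villager 2: others sum to 71; max(0, 71 - 71) = 0.
Villager 3: others sum to 61; max(0, 71 - 61) = 10.
Villager 4: others sum to 49; max(0, 71 - 49) = 22.
Villager 5: others sum to 59; max(0, 71 - 59) = 12.
Total collected = 15 + 0 + 10 + 22 + 12 = 59.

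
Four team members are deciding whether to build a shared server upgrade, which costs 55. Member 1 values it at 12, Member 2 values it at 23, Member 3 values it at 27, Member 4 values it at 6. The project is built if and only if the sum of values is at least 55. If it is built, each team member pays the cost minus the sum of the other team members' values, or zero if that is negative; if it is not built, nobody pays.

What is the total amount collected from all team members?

24

Total value 68 ≥ cost 55, so it is built.
Member 1: others sum to 56; max(0, 55 - 56) = 0.
Member 2: others sum to 45; max(0, 55 - 45) = 10.
Member 3: others sum to 41; max(0, 55 - 41) = 14.
Member 4: others sum to 62; max(0, 55 - 62) = 0.
Total collected = 0 + 10 + 14 + 0 = 24.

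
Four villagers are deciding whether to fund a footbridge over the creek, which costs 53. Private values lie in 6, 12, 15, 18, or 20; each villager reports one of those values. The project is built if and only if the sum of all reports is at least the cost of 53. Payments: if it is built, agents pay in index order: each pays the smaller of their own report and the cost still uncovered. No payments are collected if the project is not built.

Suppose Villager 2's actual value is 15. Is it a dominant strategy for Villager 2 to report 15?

Consider the case where Villager 1 reports 6, Villager 3 reports 15 and Villager 4 reports 20.
Truthful report 15: project built, pays 15, utility 15 - 15 = 0.
Report 12 instead: project built, pays 12, utility 15 - 12 = 3.
Since 3 > 0, reporting 12 is strictly better here, so truthful reporting is not dominant.

No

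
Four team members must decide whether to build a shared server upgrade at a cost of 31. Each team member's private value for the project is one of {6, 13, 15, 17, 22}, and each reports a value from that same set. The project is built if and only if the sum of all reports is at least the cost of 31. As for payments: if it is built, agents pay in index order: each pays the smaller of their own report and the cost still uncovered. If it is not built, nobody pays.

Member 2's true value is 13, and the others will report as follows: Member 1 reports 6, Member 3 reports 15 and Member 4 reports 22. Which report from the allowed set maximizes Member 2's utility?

6

Report 6: project built, pays 6, utility 13 - 6 = 7.
Report 13: project built, pays 13, utility 13 - 13 = 0.
Report 15: project built, pays 15, utility 13 - 15 = -2.
Report 17: project built, pays 17, utility 13 - 17 = -4.
Report 22: project built, pays 22, utility 13 - 22 = -9.
The best choice is 6 with utility 7.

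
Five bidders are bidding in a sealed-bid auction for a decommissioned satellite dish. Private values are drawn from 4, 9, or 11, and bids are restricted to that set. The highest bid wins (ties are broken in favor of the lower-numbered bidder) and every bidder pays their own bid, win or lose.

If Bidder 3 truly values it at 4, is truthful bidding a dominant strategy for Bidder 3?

Yes

Check each profile of the others' bids and compare truth against every alternative bid.
Others bid (4, 11, 4, 4): truth gives -4, best alternative gives -9.
Others bid (4, 11, 4, 9): truth gives -4, best alternative gives -9.
Others bid (4, 11, 4, 11): truth gives -4, best alternative gives -9.
Others bid (4, 11, 9, 4): truth gives -4, best alternative gives -9.
Others bid (4, 11, 9, 9): truth gives -4, best alternative gives -9.
Others bid (4, 11, 9, 11): truth gives -4, best alternative gives -9.
(Remaining 75 profiles checked similarly; truth is weakly best in each.)
In every case the truthful bid is at least as good as any alternative, so it is a dominant strategy.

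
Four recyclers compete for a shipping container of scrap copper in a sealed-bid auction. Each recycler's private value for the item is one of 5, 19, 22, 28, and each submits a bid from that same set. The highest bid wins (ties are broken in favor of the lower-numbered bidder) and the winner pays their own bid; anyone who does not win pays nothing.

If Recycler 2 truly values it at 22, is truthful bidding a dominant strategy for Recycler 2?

Consider the case where Recycler 1 bids 5, Recycler 3 bids 5 and Recycler 4 bids 5.
Truthful bid 22: wins, pays 22, utility 22 - 22 = 0.
Bid 19 instead: wins, pays 19, utility 22 - 19 = 3.
Since 3 > 0, bidding 19 is strictly better here, so truthful bidding is not dominant.

No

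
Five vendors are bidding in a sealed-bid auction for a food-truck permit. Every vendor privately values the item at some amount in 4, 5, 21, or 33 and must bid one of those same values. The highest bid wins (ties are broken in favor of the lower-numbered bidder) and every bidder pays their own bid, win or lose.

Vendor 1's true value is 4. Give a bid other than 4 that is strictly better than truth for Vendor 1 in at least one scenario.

5

Suppose Vendor 2 bids 4, Vendor 3 bids 4, Vendor 4 bids 4 and Vendor 5 bids 5.
Bid 4: loses but pays 4, utility -4.
Bid 5: wins, pays 5, utility 4 - 5 = -1.
So bidding 5 beats truth here (-1 > -4).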